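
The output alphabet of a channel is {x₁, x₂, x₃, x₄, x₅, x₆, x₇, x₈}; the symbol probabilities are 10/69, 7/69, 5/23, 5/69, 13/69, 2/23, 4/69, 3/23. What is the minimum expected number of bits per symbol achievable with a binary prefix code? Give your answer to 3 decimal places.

Repeatedly combine the two least-probable nodes; the expected code length is the sum of the merged weights.
merge 4/69 + 5/69 → 3/23
merge 2/23 + 7/69 → 13/69
merge 3/23 + 3/23 → 6/23
merge 10/69 + 13/69 → 1/3
merge 13/69 + 5/23 → 28/69
merge 6/23 + 1/3 → 41/69
merge 28/69 + 41/69 → 1
L = 3/23 + 13/69 + 6/23 + 1/3 + 28/69 + 41/69 + 1 = 67/23 ≈ 2.913 bits/symbol.

2.913 bits/symbol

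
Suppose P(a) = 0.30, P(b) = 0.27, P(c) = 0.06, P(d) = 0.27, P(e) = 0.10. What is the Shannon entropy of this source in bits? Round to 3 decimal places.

H = −Σ pᵢ log₂ pᵢ.
−0.30·log₂(0.30) = 0.5211
−0.27·log₂(0.27) = 0.5100
−0.06·log₂(0.06) = 0.2435
−0.27·log₂(0.27) = 0.5100
−0.10·log₂(0.10) = 0.3322
Sum ≈ 2.1169 → 2.117 bits.

2.117 bits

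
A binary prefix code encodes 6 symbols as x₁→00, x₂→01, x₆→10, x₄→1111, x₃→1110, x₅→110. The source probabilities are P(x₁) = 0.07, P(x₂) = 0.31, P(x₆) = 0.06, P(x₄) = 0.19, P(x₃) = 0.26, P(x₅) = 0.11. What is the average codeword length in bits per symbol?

3.01 bits/symbol

L̄ = Σ pᵢ·ℓᵢ = 0.07·2 + 0.31·2 + 0.06·2 + 0.19·4 + 0.26·4 + 0.11·3 = 3.01 bits/symbol.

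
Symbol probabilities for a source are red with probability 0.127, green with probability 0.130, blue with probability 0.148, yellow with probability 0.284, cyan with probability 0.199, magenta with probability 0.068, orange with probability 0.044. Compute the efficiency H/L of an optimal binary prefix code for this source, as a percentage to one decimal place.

99.3%

Entropy H = −Σ p log₂ p ≈ 2.6099 bits.
Huffman merges: 11/250+17/250→14/125; 14/125+127/1000→239/1000; 13/100+37/250→139/500; 199/1000+239/1000→219/500; 139/500+71/250→281/500; 219/500+281/500→1. L = 2629/1000 ≈ 2.6290.
Efficiency = H/L = 2.6099/2.6290 = 99.3%.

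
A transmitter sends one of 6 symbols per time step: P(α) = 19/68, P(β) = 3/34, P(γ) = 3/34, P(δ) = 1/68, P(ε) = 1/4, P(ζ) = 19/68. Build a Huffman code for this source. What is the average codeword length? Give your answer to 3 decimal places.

2.294 bits/symbol

Repeatedly combine the two least-probable nodes; the expected code length is the sum of the merged weights.
merge 1/68 + 3/34 → 7/68
merge 3/34 + 7/68 → 13/68
merge 13/68 + 1/4 → 15/34
merge 19/68 + 19/68 → 19/34
merge 15/34 + 19/34 → 1
L = 7/68 + 13/68 + 15/34 + 19/34 + 1 = 39/17 ≈ 2.294 bits/symbol.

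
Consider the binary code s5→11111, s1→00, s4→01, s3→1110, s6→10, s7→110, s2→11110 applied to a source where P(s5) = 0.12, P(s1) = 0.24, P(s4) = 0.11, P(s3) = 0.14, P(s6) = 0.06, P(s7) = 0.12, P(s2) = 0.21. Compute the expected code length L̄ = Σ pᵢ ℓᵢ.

L̄ = Σ pᵢ·ℓᵢ = 0.12·5 + 0.24·2 + 0.11·2 + 0.14·4 + 0.06·2 + 0.12·3 + 0.21·5 = 3.39 bits/symbol.

3.39 bits/symbol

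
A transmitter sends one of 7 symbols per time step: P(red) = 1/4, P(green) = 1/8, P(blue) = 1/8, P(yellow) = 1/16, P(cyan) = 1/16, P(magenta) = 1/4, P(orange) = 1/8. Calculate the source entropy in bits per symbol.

2.625 bits

Each probability is a power of 1/2, so log₂(1/p) is an integer.
H = Σ p·log₂(1/p) = 1/4·2 + 1/8·3 + 1/8·3 + 1/16·4 + 1/16·4 + 1/4·2 + 1/8·3 = 2.625 bits.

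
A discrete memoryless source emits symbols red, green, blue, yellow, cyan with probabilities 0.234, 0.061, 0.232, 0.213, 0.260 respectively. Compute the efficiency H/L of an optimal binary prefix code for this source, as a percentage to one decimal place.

Entropy H = −Σ p log₂ p ≈ 2.2060 bits.
Huffman merges: 61/1000+213/1000→137/500; 29/125+117/500→233/500; 13/50+137/500→267/500; 233/500+267/500→1. L = 1137/500 ≈ 2.2740.
Efficiency = H/L = 2.2060/2.2740 = 97.0%.

97.0%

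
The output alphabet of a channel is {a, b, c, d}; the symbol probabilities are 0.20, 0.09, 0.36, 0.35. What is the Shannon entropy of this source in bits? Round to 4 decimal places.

H = −Σ pᵢ log₂ pᵢ.
−0.20·log₂(0.20) = 0.4644
−0.09·log₂(0.09) = 0.3127
−0.36·log₂(0.36) = 0.5306
−0.35·log₂(0.35) = 0.5301
Sum ≈ 1.8378 → 1.8378 bits.

1.8378 bits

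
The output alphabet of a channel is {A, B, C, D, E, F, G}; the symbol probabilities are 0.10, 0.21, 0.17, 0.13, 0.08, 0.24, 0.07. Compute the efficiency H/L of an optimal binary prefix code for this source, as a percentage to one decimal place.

Entropy H = −Σ p log₂ p ≈ 2.6764 bits.
Huffman merges: 7/100+2/25→3/20; 1/10+13/100→23/100; 3/20+17/100→8/25; 21/100+23/100→11/25; 6/25+8/25→14/25; 11/25+14/25→1. L = 27/10 ≈ 2.7000.
Efficiency = H/L = 2.6764/2.7000 = 99.1%.

99.1%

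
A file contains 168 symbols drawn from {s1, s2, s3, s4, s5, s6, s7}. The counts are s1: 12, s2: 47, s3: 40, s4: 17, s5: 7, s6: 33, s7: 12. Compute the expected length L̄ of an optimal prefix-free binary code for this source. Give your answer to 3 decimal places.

Probabilities are the counts divided by 168.
Repeatedly combine the two least-probable nodes; the expected code length is the sum of the merged weights.
merge 1/24 + 1/14 → 19/168
merge 1/14 + 17/168 → 29/168
merge 19/168 + 29/168 → 2/7
merge 11/56 + 5/21 → 73/168
merge 47/168 + 2/7 → 95/168
merge 73/168 + 95/168 → 1
L = 19/168 + 29/168 + 2/7 + 73/168 + 95/168 + 1 = 18/7 ≈ 2.571 bits/symbol.

2.571 bits/symbol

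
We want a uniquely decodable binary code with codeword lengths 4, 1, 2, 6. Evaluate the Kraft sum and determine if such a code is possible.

With common denominator 2^6 = 64: Σ 2^(−ℓᵢ) = 4/64 + 32/64 + 16/64 + 1/64 = 53/64 = 0.828125.
Kraft's inequality requires Σ ≤ 1; here Σ = 0.828125 ≤ 1, so such a prefix code exists.

0.828125; yes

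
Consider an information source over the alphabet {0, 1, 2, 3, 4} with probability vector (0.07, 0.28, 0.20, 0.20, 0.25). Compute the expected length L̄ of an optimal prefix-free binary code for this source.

2.27 bits/symbol

Repeatedly combine the two least-probable nodes; the expected code length is the sum of the merged weights.
merge 7/100 + 1/5 → 27/100
merge 1/5 + 1/4 → 9/20
merge 27/100 + 7/25 → 11/20
merge 9/20 + 11/20 → 1
L = 27/100 + 9/20 + 11/20 + 1 = 227/100 = 2.27 bits/symbol.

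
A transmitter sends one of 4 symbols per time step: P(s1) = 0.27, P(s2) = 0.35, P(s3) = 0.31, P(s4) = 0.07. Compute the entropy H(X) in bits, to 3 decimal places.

H = −Σ pᵢ log₂ pᵢ.
−0.27·log₂(0.27) = 0.5100
−0.35·log₂(0.35) = 0.5301
−0.31·log₂(0.31) = 0.5238
−0.07·log₂(0.07) = 0.2686
Sum ≈ 1.8325 → 1.832 bits.

1.832 bits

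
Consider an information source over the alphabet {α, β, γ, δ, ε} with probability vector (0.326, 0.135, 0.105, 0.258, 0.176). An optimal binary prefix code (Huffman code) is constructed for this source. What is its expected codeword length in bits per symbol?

2.24 bits/symbol

Repeatedly combine the two least-probable nodes; the expected code length is the sum of the merged weights.
merge 21/200 + 27/200 → 6/25
merge 22/125 + 6/25 → 52/125
merge 129/500 + 163/500 → 73/125
merge 52/125 + 73/125 → 1
L = 6/25 + 52/125 + 73/125 + 1 = 56/25 = 2.24 bits/symbol.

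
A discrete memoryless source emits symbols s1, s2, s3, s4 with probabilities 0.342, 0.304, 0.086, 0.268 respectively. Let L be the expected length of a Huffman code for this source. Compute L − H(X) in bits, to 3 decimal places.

0.135 bits

Entropy H = −Σ p log₂ p ≈ 1.8651 bits.
Huffman merges: 43/500+67/250→177/500; 38/125+171/500→323/500; 177/500+323/500→1. L = 2 ≈ 2.0000.
L − H = 2.0000 − 1.8651 = 0.135 bits.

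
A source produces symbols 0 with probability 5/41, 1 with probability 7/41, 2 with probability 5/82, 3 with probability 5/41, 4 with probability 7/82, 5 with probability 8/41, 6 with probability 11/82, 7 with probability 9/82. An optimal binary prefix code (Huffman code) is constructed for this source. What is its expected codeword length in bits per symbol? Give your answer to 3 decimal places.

2.951 bits/symbol

Repeatedly combine the two least-probable nodes; the expected code length is the sum of the merged weights.
merge 5/82 + 7/82 → 6/41
merge 9/82 + 5/41 → 19/82
merge 5/41 + 11/82 → 21/82
merge 6/41 + 7/41 → 13/41
merge 8/41 + 19/82 → 35/82
merge 21/82 + 13/41 → 47/82
merge 35/82 + 47/82 → 1
L = 6/41 + 19/82 + 21/82 + 13/41 + 35/82 + 47/82 + 1 = 121/41 ≈ 2.951 bits/symbol.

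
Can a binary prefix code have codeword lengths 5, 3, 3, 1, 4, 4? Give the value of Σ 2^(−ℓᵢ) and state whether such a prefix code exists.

With common denominator 2^5 = 32: Σ 2^(−ℓᵢ) = 1/32 + 4/32 + 4/32 + 16/32 + 2/32 + 2/32 = 29/32 = 0.90625.
Kraft's inequality requires Σ ≤ 1; here Σ = 0.90625 ≤ 1, so such a prefix code exists.

0.90625; yes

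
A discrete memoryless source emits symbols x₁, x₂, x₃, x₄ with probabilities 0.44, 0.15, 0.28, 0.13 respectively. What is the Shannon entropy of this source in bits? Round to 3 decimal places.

H = −Σ pᵢ log₂ pᵢ.
−0.44·log₂(0.44) = 0.5211
−0.15·log₂(0.15) = 0.4105
−0.28·log₂(0.28) = 0.5142
−0.13·log₂(0.13) = 0.3826
Sum ≈ 1.8286 → 1.829 bits.

1.829 bits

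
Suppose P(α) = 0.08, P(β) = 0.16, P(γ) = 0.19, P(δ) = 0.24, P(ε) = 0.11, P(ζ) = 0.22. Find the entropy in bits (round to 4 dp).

2.4947 bits

H = −Σ pᵢ log₂ pᵢ.
−0.08·log₂(0.08) = 0.2915
−0.16·log₂(0.16) = 0.4230
−0.19·log₂(0.19) = 0.4552
−0.24·log₂(0.24) = 0.4941
−0.11·log₂(0.11) = 0.3503
−0.22·log₂(0.22) = 0.4806
Sum ≈ 2.4947 → 2.4947 bits.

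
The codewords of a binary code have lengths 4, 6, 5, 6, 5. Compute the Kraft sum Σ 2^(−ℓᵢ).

0.15625

With common denominator 2^6 = 64: Σ 2^(−ℓᵢ) = 4/64 + 1/64 + 2/64 + 1/64 + 2/64 = 10/64 = 0.15625.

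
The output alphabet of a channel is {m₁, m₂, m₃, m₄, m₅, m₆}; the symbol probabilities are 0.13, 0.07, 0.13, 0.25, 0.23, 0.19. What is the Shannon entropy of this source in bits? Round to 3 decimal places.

H = −Σ pᵢ log₂ pᵢ.
−0.13·log₂(0.13) = 0.3826
−0.07·log₂(0.07) = 0.2686
−0.13·log₂(0.13) = 0.3826
−0.25·log₂(0.25) = 0.5000
−0.23·log₂(0.23) = 0.4877
−0.19·log₂(0.19) = 0.4552
Sum ≈ 2.4767 → 2.477 bits.

2.477 bits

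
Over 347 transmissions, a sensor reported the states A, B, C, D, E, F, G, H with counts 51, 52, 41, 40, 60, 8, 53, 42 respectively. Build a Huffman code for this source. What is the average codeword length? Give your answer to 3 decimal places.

2.965 bits/symbol

Probabilities are the counts divided by 347.
Repeatedly combine the two least-probable nodes; the expected code length is the sum of the merged weights.
merge 8/347 + 40/347 → 48/347
merge 41/347 + 42/347 → 83/347
merge 48/347 + 51/347 → 99/347
merge 52/347 + 53/347 → 105/347
merge 60/347 + 83/347 → 143/347
merge 99/347 + 105/347 → 204/347
merge 143/347 + 204/347 → 1
L = 48/347 + 83/347 + 99/347 + 105/347 + 143/347 + 204/347 + 1 = 1029/347 ≈ 2.965 bits/symbol.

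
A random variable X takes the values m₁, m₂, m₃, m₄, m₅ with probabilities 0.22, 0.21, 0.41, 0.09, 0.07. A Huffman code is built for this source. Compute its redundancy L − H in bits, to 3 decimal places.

0.058 bits

Entropy H = −Σ p log₂ p ≈ 2.0620 bits.
Huffman merges: 7/100+9/100→4/25; 4/25+21/100→37/100; 11/50+37/100→59/100; 41/100+59/100→1. L = 53/25 ≈ 2.1200.
L − H = 2.1200 − 2.0620 = 0.058 bits.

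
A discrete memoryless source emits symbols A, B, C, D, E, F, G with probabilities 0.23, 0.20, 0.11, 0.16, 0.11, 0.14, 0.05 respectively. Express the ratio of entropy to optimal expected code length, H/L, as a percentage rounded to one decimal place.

Entropy H = −Σ p log₂ p ≈ 2.6889 bits.
Huffman merges: 1/20+11/100→4/25; 11/100+7/50→1/4; 4/25+4/25→8/25; 1/5+23/100→43/100; 1/4+8/25→57/100; 43/100+57/100→1. L = 273/100 ≈ 2.7300.
Efficiency = H/L = 2.6889/2.7300 = 98.5%.

98.5%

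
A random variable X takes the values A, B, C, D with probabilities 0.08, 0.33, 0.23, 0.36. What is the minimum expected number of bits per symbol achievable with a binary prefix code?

Repeatedly combine the two least-probable nodes; the expected code length is the sum of the merged weights.
merge 2/25 + 23/100 → 31/100
merge 31/100 + 33/100 → 16/25
merge 9/25 + 16/25 → 1
L = 31/100 + 16/25 + 1 = 39/20 = 1.95 bits/symbol.

1.95 bits/symbol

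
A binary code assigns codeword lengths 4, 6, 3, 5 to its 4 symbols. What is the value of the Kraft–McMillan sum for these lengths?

0.234375

With common denominator 2^6 = 64: Σ 2^(−ℓᵢ) = 4/64 + 1/64 + 8/64 + 2/64 = 15/64 = 0.234375.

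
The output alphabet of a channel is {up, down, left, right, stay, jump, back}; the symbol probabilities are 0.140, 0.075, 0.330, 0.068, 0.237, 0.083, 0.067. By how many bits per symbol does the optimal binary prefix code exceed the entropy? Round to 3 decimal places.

Entropy H = −Σ p log₂ p ≈ 2.5205 bits.
Huffman merges: 67/1000+17/250→27/200; 3/40+83/1000→79/500; 27/200+7/50→11/40; 79/500+237/1000→79/200; 11/40+33/100→121/200; 79/200+121/200→1. L = 321/125 ≈ 2.5680.
L − H = 2.5680 − 2.5205 = 0.047 bits.

0.047 bits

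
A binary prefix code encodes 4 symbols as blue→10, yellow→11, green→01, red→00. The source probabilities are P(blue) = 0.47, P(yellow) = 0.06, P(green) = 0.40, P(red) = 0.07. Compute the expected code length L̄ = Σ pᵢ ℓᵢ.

2 bits/symbol

L̄ = Σ pᵢ·ℓᵢ = 0.47·2 + 0.06·2 + 0.40·2 + 0.07·2 = 2 bits/symbol.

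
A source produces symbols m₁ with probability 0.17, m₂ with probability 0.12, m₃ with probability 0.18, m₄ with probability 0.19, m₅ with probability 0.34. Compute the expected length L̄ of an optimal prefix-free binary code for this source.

2.29 bits/symbol

Repeatedly combine the two least-probable nodes; the expected code length is the sum of the merged weights.
merge 3/25 + 17/100 → 29/100
merge 9/50 + 19/100 → 37/100
merge 29/100 + 17/50 → 63/100
merge 37/100 + 63/100 → 1
L = 29/100 + 37/100 + 63/100 + 1 = 229/100 = 2.29 bits/symbol.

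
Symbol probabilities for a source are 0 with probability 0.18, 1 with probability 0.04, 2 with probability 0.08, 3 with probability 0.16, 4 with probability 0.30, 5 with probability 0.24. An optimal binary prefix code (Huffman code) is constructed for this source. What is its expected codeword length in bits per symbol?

2.4 bits/symbol

Repeatedly combine the two least-probable nodes; the expected code length is the sum of the merged weights.
merge 1/25 + 2/25 → 3/25
merge 3/25 + 4/25 → 7/25
merge 9/50 + 6/25 → 21/50
merge 7/25 + 3/10 → 29/50
merge 21/50 + 29/50 → 1
L = 3/25 + 7/25 + 21/50 + 29/50 + 1 = 12/5 = 2.4 bits/symbol.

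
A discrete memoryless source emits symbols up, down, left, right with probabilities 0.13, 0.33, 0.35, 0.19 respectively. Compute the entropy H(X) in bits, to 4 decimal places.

1.8958 bits

H = −Σ pᵢ log₂ pᵢ.
−0.13·log₂(0.13) = 0.3826
−0.33·log₂(0.33) = 0.5278
−0.35·log₂(0.35) = 0.5301
−0.19·log₂(0.19) = 0.4552
Sum ≈ 1.8958 → 1.8958 bits.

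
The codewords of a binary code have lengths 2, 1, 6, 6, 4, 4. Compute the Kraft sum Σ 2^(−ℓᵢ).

With common denominator 2^6 = 64: Σ 2^(−ℓᵢ) = 16/64 + 32/64 + 1/64 + 1/64 + 4/64 + 4/64 = 58/64 = 0.90625.

0.90625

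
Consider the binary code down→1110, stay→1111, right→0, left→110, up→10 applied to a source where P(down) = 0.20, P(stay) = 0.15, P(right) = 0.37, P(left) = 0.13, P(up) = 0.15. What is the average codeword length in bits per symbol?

2.46 bits/symbol

L̄ = Σ pᵢ·ℓᵢ = 0.20·4 + 0.15·4 + 0.37·1 + 0.13·3 + 0.15·2 = 2.46 bits/symbol.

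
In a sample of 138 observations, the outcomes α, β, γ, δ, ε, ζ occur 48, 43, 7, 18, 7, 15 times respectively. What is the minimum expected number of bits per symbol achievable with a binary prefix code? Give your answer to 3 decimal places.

Probabilities are the counts divided by 138.
Repeatedly combine the two least-probable nodes; the expected code length is the sum of the merged weights.
merge 7/138 + 7/138 → 7/69
merge 7/69 + 5/46 → 29/138
merge 3/23 + 29/138 → 47/138
merge 43/138 + 47/138 → 15/23
merge 8/23 + 15/23 → 1
L = 7/69 + 29/138 + 47/138 + 15/23 + 1 = 53/23 ≈ 2.304 bits/symbol.

2.304 bits/symbol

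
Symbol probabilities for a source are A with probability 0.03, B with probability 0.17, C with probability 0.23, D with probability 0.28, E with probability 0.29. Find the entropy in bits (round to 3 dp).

2.106 bits

H = −Σ pᵢ log₂ pᵢ.
−0.03·log₂(0.03) = 0.1518
−0.17·log₂(0.17) = 0.4346
−0.23·log₂(0.23) = 0.4877
−0.28·log₂(0.28) = 0.5142
−0.29·log₂(0.29) = 0.5179
Sum ≈ 2.1061 → 2.106 bits.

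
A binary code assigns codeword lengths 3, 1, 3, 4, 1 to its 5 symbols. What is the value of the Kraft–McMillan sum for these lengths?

With common denominator 2^4 = 16: Σ 2^(−ℓᵢ) = 2/16 + 8/16 + 2/16 + 1/16 + 8/16 = 21/16 = 1.3125.

1.3125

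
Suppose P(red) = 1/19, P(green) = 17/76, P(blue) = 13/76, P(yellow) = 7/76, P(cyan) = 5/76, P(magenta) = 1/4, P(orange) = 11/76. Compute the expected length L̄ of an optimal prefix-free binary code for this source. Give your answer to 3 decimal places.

2.645 bits/symbol

Repeatedly combine the two least-probable nodes; the expected code length is the sum of the merged weights.
merge 1/19 + 5/76 → 9/76
merge 7/76 + 9/76 → 4/19
merge 11/76 + 13/76 → 6/19
merge 4/19 + 17/76 → 33/76
merge 1/4 + 6/19 → 43/76
merge 33/76 + 43/76 → 1
L = 9/76 + 4/19 + 6/19 + 33/76 + 43/76 + 1 = 201/76 ≈ 2.645 bits/symbol.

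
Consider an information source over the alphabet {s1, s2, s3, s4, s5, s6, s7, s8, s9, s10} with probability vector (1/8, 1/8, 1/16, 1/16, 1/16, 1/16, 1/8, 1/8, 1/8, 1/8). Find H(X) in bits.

3.25 bits

Each probability is a power of 1/2, so log₂(1/p) is an integer.
H = Σ p·log₂(1/p) = 1/8·3 + 1/8·3 + 1/16·4 + 1/16·4 + 1/16·4 + 1/16·4 + 1/8·3 + 1/8·3 + 1/8·3 + 1/8·3 = 3.25 bits.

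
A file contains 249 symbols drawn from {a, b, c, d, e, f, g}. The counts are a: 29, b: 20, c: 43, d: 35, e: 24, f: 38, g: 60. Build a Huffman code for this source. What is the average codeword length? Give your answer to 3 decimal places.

2.759 bits/symbol

Probabilities are the counts divided by 249.
Repeatedly combine the two least-probable nodes; the expected code length is the sum of the merged weights.
merge 20/249 + 8/83 → 44/249
merge 29/249 + 35/249 → 64/249
merge 38/249 + 43/249 → 27/83
merge 44/249 + 20/83 → 104/249
merge 64/249 + 27/83 → 145/249
merge 104/249 + 145/249 → 1
L = 44/249 + 64/249 + 27/83 + 104/249 + 145/249 + 1 = 229/83 ≈ 2.759 bits/symbol.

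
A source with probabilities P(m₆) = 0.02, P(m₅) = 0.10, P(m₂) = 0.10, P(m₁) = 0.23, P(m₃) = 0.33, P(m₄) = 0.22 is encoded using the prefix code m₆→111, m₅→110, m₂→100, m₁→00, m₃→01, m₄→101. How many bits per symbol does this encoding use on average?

2.44 bits/symbol

L̄ = Σ pᵢ·ℓᵢ = 0.02·3 + 0.10·3 + 0.10·3 + 0.23·2 + 0.33·2 + 0.22·3 = 2.44 bits/symbol.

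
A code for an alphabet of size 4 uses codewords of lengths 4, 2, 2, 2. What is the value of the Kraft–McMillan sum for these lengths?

With common denominator 2^4 = 16: Σ 2^(−ℓᵢ) = 1/16 + 4/16 + 4/16 + 4/16 = 13/16 = 0.8125.

0.8125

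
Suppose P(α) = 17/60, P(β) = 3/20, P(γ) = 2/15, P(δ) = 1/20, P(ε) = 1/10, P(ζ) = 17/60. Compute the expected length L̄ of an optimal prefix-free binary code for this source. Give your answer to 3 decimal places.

2.433 bits/symbol

Repeatedly combine the two least-probable nodes; the expected code length is the sum of the merged weights.
merge 1/20 + 1/10 → 3/20
merge 2/15 + 3/20 → 17/60
merge 3/20 + 17/60 → 13/30
merge 17/60 + 17/60 → 17/30
merge 13/30 + 17/30 → 1
L = 3/20 + 17/60 + 13/30 + 17/30 + 1 = 73/30 ≈ 2.433 bits/symbol.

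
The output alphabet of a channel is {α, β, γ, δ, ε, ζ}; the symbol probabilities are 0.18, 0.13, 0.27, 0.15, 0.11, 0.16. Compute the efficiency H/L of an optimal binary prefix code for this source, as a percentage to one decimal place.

Entropy H = −Σ p log₂ p ≈ 2.5218 bits.
Huffman merges: 11/100+13/100→6/25; 3/20+4/25→31/100; 9/50+6/25→21/50; 27/100+31/100→29/50; 21/50+29/50→1. L = 51/20 ≈ 2.5500.
Efficiency = H/L = 2.5218/2.5500 = 98.9%.

98.9%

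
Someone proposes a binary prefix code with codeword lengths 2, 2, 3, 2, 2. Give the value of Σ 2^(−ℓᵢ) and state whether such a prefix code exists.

With common denominator 2^3 = 8: Σ 2^(−ℓᵢ) = 2/8 + 2/8 + 1/8 + 2/8 + 2/8 = 9/8 = 1.125.
Kraft's inequality requires Σ ≤ 1; here Σ = 1.125 > 1, so no such prefix code exists.

1.125; no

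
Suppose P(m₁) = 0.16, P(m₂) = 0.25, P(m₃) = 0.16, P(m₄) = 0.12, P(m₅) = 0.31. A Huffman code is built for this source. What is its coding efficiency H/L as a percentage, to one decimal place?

98.1%

Entropy H = −Σ p log₂ p ≈ 2.2369 bits.
Huffman merges: 3/25+4/25→7/25; 4/25+1/4→41/100; 7/25+31/100→59/100; 41/100+59/100→1. L = 57/25 ≈ 2.2800.
Efficiency = H/L = 2.2369/2.2800 = 98.1%.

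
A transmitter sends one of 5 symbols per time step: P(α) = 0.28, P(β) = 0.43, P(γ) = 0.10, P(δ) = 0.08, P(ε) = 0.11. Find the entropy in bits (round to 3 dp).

H = −Σ pᵢ log₂ pᵢ.
−0.28·log₂(0.28) = 0.5142
−0.43·log₂(0.43) = 0.5236
−0.10·log₂(0.10) = 0.3322
−0.08·log₂(0.08) = 0.2915
−0.11·log₂(0.11) = 0.3503
Sum ≈ 2.0118 → 2.012 bits.

2.012 bits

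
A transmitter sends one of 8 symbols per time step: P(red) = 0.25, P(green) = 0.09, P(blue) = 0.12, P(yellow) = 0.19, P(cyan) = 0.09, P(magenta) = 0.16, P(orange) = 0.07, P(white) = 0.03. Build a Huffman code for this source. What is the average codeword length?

Repeatedly combine the two least-probable nodes; the expected code length is the sum of the merged weights.
merge 3/100 + 7/100 → 1/10
merge 9/100 + 9/100 → 9/50
merge 1/10 + 3/25 → 11/50
merge 4/25 + 9/50 → 17/50
merge 19/100 + 11/50 → 41/100
merge 1/4 + 17/50 → 59/100
merge 41/100 + 59/100 → 1
L = 1/10 + 9/50 + 11/50 + 17/50 + 41/100 + 59/100 + 1 = 71/25 = 2.84 bits/symbol.

2.84 bits/symbol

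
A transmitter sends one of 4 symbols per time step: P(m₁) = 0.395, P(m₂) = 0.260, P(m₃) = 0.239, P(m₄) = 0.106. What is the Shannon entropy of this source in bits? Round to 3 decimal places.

1.871 bits

H = −Σ pᵢ log₂ pᵢ.
−0.395·log₂(0.395) = 0.5293
−0.260·log₂(0.260) = 0.5053
−0.239·log₂(0.239) = 0.4935
−0.106·log₂(0.106) = 0.3432
Sum ≈ 1.8713 → 1.871 bits.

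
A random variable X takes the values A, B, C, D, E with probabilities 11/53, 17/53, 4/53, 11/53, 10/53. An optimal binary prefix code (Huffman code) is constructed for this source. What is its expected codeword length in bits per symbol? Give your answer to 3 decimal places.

Repeatedly combine the two least-probable nodes; the expected code length is the sum of the merged weights.
merge 4/53 + 10/53 → 14/53
merge 11/53 + 11/53 → 22/53
merge 14/53 + 17/53 → 31/53
merge 22/53 + 31/53 → 1
L = 14/53 + 22/53 + 31/53 + 1 = 120/53 ≈ 2.264 bits/symbol.

2.264 bits/symbol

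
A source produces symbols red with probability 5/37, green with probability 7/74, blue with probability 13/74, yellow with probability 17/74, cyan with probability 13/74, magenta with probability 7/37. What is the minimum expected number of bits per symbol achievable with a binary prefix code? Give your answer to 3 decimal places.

2.581 bits/symbol

Repeatedly combine the two least-probable nodes; the expected code length is the sum of the merged weights.
merge 7/74 + 5/37 → 17/74
merge 13/74 + 13/74 → 13/37
merge 7/37 + 17/74 → 31/74
merge 17/74 + 13/37 → 43/74
merge 31/74 + 43/74 → 1
L = 17/74 + 13/37 + 31/74 + 43/74 + 1 = 191/74 ≈ 2.581 bits/symbol.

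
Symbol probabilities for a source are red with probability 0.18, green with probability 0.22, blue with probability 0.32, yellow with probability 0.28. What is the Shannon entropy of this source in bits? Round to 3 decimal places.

H = −Σ pᵢ log₂ pᵢ.
−0.18·log₂(0.18) = 0.4453
−0.22·log₂(0.22) = 0.4806
−0.32·log₂(0.32) = 0.5260
−0.28·log₂(0.28) = 0.5142
Sum ≈ 1.9661 → 1.966 bits.

1.966 bits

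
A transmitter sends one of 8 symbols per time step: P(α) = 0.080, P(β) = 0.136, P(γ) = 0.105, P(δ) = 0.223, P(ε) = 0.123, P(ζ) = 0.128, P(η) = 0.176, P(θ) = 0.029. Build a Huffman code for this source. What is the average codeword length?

Repeatedly combine the two least-probable nodes; the expected code length is the sum of the merged weights.
merge 29/1000 + 2/25 → 109/1000
merge 21/200 + 109/1000 → 107/500
merge 123/1000 + 16/125 → 251/1000
merge 17/125 + 22/125 → 39/125
merge 107/500 + 223/1000 → 437/1000
merge 251/1000 + 39/125 → 563/1000
merge 437/1000 + 563/1000 → 1
L = 109/1000 + 107/500 + 251/1000 + 39/125 + 437/1000 + 563/1000 + 1 = 1443/500 = 2.886 bits/symbol.

2.886 bits/symbol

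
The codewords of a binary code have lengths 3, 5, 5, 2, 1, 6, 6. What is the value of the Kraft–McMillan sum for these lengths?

With common denominator 2^6 = 64: Σ 2^(−ℓᵢ) = 8/64 + 2/64 + 2/64 + 16/64 + 32/64 + 1/64 + 1/64 = 62/64 = 0.96875.

0.96875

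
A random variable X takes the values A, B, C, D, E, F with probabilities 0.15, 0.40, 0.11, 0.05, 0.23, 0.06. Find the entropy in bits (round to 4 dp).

H = −Σ pᵢ log₂ pᵢ.
−0.15·log₂(0.15) = 0.4105
−0.40·log₂(0.40) = 0.5288
−0.11·log₂(0.11) = 0.3503
−0.05·log₂(0.05) = 0.2161
−0.23·log₂(0.23) = 0.4877
−0.06·log₂(0.06) = 0.2435
Sum ≈ 2.2369 → 2.2369 bits.

2.2369 bits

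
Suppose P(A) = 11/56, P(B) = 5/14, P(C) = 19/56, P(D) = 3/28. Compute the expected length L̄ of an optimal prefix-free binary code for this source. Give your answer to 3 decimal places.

1.946 bits/symbol

Repeatedly combine the two least-probable nodes; the expected code length is the sum of the merged weights.
merge 3/28 + 11/56 → 17/56
merge 17/56 + 19/56 → 9/14
merge 5/14 + 9/14 → 1
L = 17/56 + 9/14 + 1 = 109/56 ≈ 1.946 bits/symbol.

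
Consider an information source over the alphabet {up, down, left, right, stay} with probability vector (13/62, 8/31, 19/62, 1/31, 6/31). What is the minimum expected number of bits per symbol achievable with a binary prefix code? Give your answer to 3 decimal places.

2.226 bits/symbol

Repeatedly combine the two least-probable nodes; the expected code length is the sum of the merged weights.
merge 1/31 + 6/31 → 7/31
merge 13/62 + 7/31 → 27/62
merge 8/31 + 19/62 → 35/62
merge 27/62 + 35/62 → 1
L = 7/31 + 27/62 + 35/62 + 1 = 69/31 ≈ 2.226 bits/symbol.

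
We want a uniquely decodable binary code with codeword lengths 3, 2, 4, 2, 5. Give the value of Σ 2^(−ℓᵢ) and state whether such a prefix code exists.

0.71875; yes

With common denominator 2^5 = 32: Σ 2^(−ℓᵢ) = 4/32 + 8/32 + 2/32 + 8/32 + 1/32 = 23/32 = 0.71875.
Kraft's inequality requires Σ ≤ 1; here Σ = 0.71875 ≤ 1, so such a prefix code exists.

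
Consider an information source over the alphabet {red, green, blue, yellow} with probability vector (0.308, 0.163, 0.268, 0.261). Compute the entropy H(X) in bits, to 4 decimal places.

1.9648 bits

H = −Σ pᵢ log₂ pᵢ.
−0.308·log₂(0.308) = 0.5233
−0.163·log₂(0.163) = 0.4266
−0.268·log₂(0.268) = 0.5091
−0.261·log₂(0.261) = 0.5058
Sum ≈ 1.9648 → 1.9648 bits.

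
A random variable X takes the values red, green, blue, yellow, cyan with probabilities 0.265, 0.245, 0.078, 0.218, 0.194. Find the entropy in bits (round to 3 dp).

H = −Σ pᵢ log₂ pᵢ.
−0.265·log₂(0.265) = 0.5077
−0.245·log₂(0.245) = 0.4971
−0.078·log₂(0.078) = 0.2871
−0.218·log₂(0.218) = 0.4791
−0.194·log₂(0.194) = 0.4590
Sum ≈ 2.2300 → 2.230 bits.

2.230 bits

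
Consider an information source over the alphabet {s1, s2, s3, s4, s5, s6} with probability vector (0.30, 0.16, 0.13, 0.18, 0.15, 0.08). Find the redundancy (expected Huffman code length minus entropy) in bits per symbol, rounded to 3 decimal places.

0.046 bits

Entropy H = −Σ p log₂ p ≈ 2.4741 bits.
Huffman merges: 2/25+13/100→21/100; 3/20+4/25→31/100; 9/50+21/100→39/100; 3/10+31/100→61/100; 39/100+61/100→1. L = 63/25 ≈ 2.5200.
L − H = 2.5200 − 2.4741 = 0.046 bits.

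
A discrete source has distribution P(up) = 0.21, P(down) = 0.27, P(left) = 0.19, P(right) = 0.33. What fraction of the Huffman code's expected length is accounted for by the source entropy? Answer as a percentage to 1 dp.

Entropy H = −Σ p log₂ p ≈ 1.9659 bits.
Huffman merges: 19/100+21/100→2/5; 27/100+33/100→3/5; 2/5+3/5→1. L = 2 ≈ 2.0000.
Efficiency = H/L = 1.9659/2.0000 = 98.3%.

98.3%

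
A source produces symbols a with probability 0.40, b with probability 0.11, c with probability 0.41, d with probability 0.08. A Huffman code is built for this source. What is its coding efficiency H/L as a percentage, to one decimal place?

95.4%

Entropy H = −Σ p log₂ p ≈ 1.6980 bits.
Huffman merges: 2/25+11/100→19/100; 19/100+2/5→59/100; 41/100+59/100→1. L = 89/50 ≈ 1.7800.
Efficiency = H/L = 1.6980/1.7800 = 95.4%.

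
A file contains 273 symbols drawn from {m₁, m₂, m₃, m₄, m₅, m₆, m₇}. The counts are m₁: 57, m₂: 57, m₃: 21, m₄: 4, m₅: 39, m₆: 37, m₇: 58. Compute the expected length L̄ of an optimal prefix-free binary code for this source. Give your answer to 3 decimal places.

2.670 bits/symbol

Probabilities are the counts divided by 273.
Repeatedly combine the two least-probable nodes; the expected code length is the sum of the merged weights.
merge 4/273 + 1/13 → 25/273
merge 25/273 + 37/273 → 62/273
merge 1/7 + 19/91 → 32/91
merge 19/91 + 58/273 → 115/273
merge 62/273 + 32/91 → 158/273
merge 115/273 + 158/273 → 1
L = 25/273 + 62/273 + 32/91 + 115/273 + 158/273 + 1 = 243/91 ≈ 2.670 bits/symbol.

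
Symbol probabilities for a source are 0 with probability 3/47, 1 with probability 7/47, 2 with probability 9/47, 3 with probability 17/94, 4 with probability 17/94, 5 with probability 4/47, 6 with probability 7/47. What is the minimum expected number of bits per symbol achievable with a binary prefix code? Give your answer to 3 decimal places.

2.777 bits/symbol

Repeatedly combine the two least-probable nodes; the expected code length is the sum of the merged weights.
merge 3/47 + 4/47 → 7/47
merge 7/47 + 7/47 → 14/47
merge 7/47 + 17/94 → 31/94
merge 17/94 + 9/47 → 35/94
merge 14/47 + 31/94 → 59/94
merge 35/94 + 59/94 → 1
L = 7/47 + 14/47 + 31/94 + 35/94 + 59/94 + 1 = 261/94 ≈ 2.777 bits/symbol.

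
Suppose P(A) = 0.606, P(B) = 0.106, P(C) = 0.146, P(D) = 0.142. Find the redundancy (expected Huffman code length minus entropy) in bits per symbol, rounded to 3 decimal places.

0.056 bits

Entropy H = −Σ p log₂ p ≈ 1.5863 bits.
Huffman merges: 53/500+71/500→31/125; 73/500+31/125→197/500; 197/500+303/500→1. L = 821/500 ≈ 1.6420.
L − H = 1.6420 − 1.5863 = 0.056 bits.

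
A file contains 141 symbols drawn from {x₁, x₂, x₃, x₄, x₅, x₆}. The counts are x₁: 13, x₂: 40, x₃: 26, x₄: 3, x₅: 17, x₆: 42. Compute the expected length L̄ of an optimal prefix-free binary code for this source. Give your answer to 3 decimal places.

2.348 bits/symbol

Probabilities are the counts divided by 141.
Repeatedly combine the two least-probable nodes; the expected code length is the sum of the merged weights.
merge 1/47 + 13/141 → 16/141
merge 16/141 + 17/141 → 11/47
merge 26/141 + 11/47 → 59/141
merge 40/141 + 14/47 → 82/141
merge 59/141 + 82/141 → 1
L = 16/141 + 11/47 + 59/141 + 82/141 + 1 = 331/141 ≈ 2.348 bits/symbol.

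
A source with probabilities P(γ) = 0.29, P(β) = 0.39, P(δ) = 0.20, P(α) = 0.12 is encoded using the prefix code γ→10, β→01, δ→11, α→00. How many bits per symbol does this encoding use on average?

L̄ = Σ pᵢ·ℓᵢ = 0.29·2 + 0.39·2 + 0.20·2 + 0.12·2 = 2 bits/symbol.

2 bits/symbol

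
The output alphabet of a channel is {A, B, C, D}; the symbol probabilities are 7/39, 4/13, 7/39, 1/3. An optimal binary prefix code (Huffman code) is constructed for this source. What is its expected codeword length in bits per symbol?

2 bits/symbol

Repeatedly combine the two least-probable nodes; the expected code length is the sum of the merged weights.
merge 7/39 + 7/39 → 14/39
merge 4/13 + 1/3 → 25/39
merge 14/39 + 25/39 → 1
L = 14/39 + 25/39 + 1 = 2 bits/symbol.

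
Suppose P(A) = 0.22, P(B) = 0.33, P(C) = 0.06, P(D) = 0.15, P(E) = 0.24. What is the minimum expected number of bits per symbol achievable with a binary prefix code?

Repeatedly combine the two least-probable nodes; the expected code length is the sum of the merged weights.
merge 3/50 + 3/20 → 21/100
merge 21/100 + 11/50 → 43/100
merge 6/25 + 33/100 → 57/100
merge 43/100 + 57/100 → 1
L = 21/100 + 43/100 + 57/100 + 1 = 221/100 = 2.21 bits/symbol.

2.21 bits/symbol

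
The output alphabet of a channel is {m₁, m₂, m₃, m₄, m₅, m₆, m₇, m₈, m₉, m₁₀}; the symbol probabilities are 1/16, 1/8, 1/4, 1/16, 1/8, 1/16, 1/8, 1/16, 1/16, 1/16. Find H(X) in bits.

3.125 bits

Each probability is a power of 1/2, so log₂(1/p) is an integer.
H = Σ p·log₂(1/p) = 1/16·4 + 1/8·3 + 1/4·2 + 1/16·4 + 1/8·3 + 1/16·4 + 1/8·3 + 1/16·4 + 1/16·4 + 1/16·4 = 3.125 bits.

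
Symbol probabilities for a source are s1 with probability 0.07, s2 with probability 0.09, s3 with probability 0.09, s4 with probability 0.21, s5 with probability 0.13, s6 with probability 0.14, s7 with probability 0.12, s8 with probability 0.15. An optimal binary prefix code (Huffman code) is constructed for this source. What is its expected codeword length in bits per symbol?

2.95 bits/symbol

Repeatedly combine the two least-probable nodes; the expected code length is the sum of the merged weights.
merge 7/100 + 9/100 → 4/25
merge 9/100 + 3/25 → 21/100
merge 13/100 + 7/50 → 27/100
merge 3/20 + 4/25 → 31/100
merge 21/100 + 21/100 → 21/50
merge 27/100 + 31/100 → 29/50
merge 21/50 + 29/50 → 1
L = 4/25 + 21/100 + 27/100 + 31/100 + 21/50 + 29/50 + 1 = 59/20 = 2.95 bits/symbol.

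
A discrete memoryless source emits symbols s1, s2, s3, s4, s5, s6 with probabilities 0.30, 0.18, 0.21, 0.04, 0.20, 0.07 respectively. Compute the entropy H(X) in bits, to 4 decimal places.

2.3579 bits

H = −Σ pᵢ log₂ pᵢ.
−0.30·log₂(0.30) = 0.5211
−0.18·log₂(0.18) = 0.4453
−0.21·log₂(0.21) = 0.4728
−0.04·log₂(0.04) = 0.1858
−0.20·log₂(0.20) = 0.4644
−0.07·log₂(0.07) = 0.2686
Sum ≈ 2.3579 → 2.3579 bits.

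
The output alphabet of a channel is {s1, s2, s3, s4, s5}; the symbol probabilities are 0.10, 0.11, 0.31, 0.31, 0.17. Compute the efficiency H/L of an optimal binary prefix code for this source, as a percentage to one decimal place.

Entropy H = −Σ p log₂ p ≈ 2.1647 bits.
Huffman merges: 1/10+11/100→21/100; 17/100+21/100→19/50; 31/100+31/100→31/50; 19/50+31/50→1. L = 221/100 ≈ 2.2100.
Efficiency = H/L = 2.1647/2.2100 = 97.9%.

97.9%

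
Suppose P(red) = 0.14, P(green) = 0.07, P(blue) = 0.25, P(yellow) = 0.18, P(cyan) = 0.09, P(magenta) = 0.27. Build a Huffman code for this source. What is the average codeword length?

2.46 bits/symbol

Repeatedly combine the two least-probable nodes; the expected code length is the sum of the merged weights.
merge 7/100 + 9/100 → 4/25
merge 7/50 + 4/25 → 3/10
merge 9/50 + 1/4 → 43/100
merge 27/100 + 3/10 → 57/100
merge 43/100 + 57/100 → 1
L = 4/25 + 3/10 + 43/100 + 57/100 + 1 = 123/50 = 2.46 bits/symbol.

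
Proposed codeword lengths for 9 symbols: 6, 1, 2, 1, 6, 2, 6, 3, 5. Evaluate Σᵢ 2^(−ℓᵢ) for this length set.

1.703125

With common denominator 2^6 = 64: Σ 2^(−ℓᵢ) = 1/64 + 32/64 + 16/64 + 32/64 + 1/64 + 16/64 + 1/64 + 8/64 + 2/64 = 109/64 = 1.703125.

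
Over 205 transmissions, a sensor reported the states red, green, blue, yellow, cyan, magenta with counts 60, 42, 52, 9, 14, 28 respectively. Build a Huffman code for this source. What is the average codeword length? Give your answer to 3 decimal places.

Probabilities are the counts divided by 205.
Repeatedly combine the two least-probable nodes; the expected code length is the sum of the merged weights.
merge 9/205 + 14/205 → 23/205
merge 23/205 + 28/205 → 51/205
merge 42/205 + 51/205 → 93/205
merge 52/205 + 12/41 → 112/205
merge 93/205 + 112/205 → 1
L = 23/205 + 51/205 + 93/205 + 112/205 + 1 = 484/205 ≈ 2.361 bits/symbol.

2.361 bits/symbol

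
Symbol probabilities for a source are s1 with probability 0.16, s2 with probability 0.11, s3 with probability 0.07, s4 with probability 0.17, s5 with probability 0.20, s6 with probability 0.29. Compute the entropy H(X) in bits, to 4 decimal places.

H = −Σ pᵢ log₂ pᵢ.
−0.16·log₂(0.16) = 0.4230
−0.11·log₂(0.11) = 0.3503
−0.07·log₂(0.07) = 0.2686
−0.17·log₂(0.17) = 0.4346
−0.20·log₂(0.20) = 0.4644
−0.29·log₂(0.29) = 0.5179
Sum ≈ 2.4587 → 2.4587 bits.

2.4587 bits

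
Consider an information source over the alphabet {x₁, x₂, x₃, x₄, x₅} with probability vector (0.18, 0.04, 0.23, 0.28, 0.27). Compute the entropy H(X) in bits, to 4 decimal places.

H = −Σ pᵢ log₂ pᵢ.
−0.18·log₂(0.18) = 0.4453
−0.04·log₂(0.04) = 0.1858
−0.23·log₂(0.23) = 0.4877
−0.28·log₂(0.28) = 0.5142
−0.27·log₂(0.27) = 0.5100
Sum ≈ 2.1430 → 2.1430 bits.

2.1430 bits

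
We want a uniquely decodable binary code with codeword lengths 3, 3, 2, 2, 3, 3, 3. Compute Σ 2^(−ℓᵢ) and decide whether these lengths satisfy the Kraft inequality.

With common denominator 2^3 = 8: Σ 2^(−ℓᵢ) = 1/8 + 1/8 + 2/8 + 2/8 + 1/8 + 1/8 + 1/8 = 9/8 = 1.125.
Kraft's inequality requires Σ ≤ 1; here Σ = 1.125 > 1, so no such prefix code exists.

1.125; no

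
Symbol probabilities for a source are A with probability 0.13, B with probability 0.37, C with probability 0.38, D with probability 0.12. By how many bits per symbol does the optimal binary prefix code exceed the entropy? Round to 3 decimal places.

0.059 bits

Entropy H = −Σ p log₂ p ≈ 1.8109 bits.
Huffman merges: 3/25+13/100→1/4; 1/4+37/100→31/50; 19/50+31/50→1. L = 187/100 ≈ 1.8700.
L − H = 1.8700 − 1.8109 = 0.059 bits.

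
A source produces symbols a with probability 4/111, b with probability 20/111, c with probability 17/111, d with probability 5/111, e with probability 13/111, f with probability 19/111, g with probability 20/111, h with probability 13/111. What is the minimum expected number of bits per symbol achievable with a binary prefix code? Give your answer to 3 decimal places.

2.901 bits/symbol

Repeatedly combine the two least-probable nodes; the expected code length is the sum of the merged weights.
merge 4/111 + 5/111 → 3/37
merge 3/37 + 13/111 → 22/111
merge 13/111 + 17/111 → 10/37
merge 19/111 + 20/111 → 13/37
merge 20/111 + 22/111 → 14/37
merge 10/37 + 13/37 → 23/37
merge 14/37 + 23/37 → 1
L = 3/37 + 22/111 + 10/37 + 13/37 + 14/37 + 23/37 + 1 = 322/111 ≈ 2.901 bits/symbol.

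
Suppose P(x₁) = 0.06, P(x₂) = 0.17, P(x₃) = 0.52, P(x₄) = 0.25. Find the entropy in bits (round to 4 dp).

1.6687 bits

H = −Σ pᵢ log₂ pᵢ.
−0.06·log₂(0.06) = 0.2435
−0.17·log₂(0.17) = 0.4346
−0.52·log₂(0.52) = 0.4906
−0.25·log₂(0.25) = 0.5000
Sum ≈ 1.6687 → 1.6687 bits.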